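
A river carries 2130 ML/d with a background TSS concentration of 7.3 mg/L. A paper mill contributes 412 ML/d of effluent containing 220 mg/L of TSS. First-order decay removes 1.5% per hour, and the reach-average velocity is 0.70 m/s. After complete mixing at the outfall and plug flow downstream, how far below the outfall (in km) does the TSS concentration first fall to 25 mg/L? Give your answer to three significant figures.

Flow-weighted average: C = (2130·7.300 + 412.0·220.0) / 2542 = 106200/2542 = 41.77 mg/L.
1.5%/h lost → k = −ln(1 − 0.015) = 0.01511 h⁻¹.
Set 41.77·exp(−k·t) = 25 → t = ln(41.77/25)/k = 122300 s = 33.97 h.
Distance = v·t = 0.70·122300 = 85600 m = 85.60 km.

85.6 km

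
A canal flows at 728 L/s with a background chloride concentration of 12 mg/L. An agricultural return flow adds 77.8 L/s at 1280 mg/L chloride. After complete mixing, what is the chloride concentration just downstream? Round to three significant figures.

134 mg/L

Mass balance: C = (728.0·12.00 + 77.80·1280) / 805.8 = 108300/805.8 = 134.4 mg/L.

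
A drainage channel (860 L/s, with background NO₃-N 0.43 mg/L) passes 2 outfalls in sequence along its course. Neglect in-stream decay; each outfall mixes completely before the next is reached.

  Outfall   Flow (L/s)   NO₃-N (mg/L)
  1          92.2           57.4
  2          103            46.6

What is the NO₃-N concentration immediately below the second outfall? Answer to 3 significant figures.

Below outfall 1: Q → 952.2 L/s, C = (860.0·0.4300 + 92.20·57.40)/952.2 = 5.946 mg/L.
Below outfall 2: Q → 1055 L/s, C = (952.2·5.946 + 103.0·46.60)/1055 = 9.915 mg/L.

9.91 mg/L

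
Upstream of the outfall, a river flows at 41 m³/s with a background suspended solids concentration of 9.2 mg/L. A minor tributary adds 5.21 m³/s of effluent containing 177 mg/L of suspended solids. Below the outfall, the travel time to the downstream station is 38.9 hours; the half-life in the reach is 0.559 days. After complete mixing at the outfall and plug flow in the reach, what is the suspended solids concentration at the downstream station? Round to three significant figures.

Conservation of mass: C = (41.00·9.200 + 5.210·177.0) / 46.21 = 1299/46.21 = 28.12 mg/L.
Half-life 0.559 d → k = ln 2 / 0.559 = 1.240 d⁻¹.
Decay over the reach: 28.12·exp(−kt) = 28.12·0.1340 = 3.768 mg/L.

3.77 mg/L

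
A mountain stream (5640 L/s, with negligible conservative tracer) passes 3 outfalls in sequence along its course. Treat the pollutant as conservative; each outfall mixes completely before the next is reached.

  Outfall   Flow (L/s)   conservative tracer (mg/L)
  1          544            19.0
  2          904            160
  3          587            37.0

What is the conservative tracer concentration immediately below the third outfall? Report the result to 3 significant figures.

23.0 mg/L

Below outfall 1: Q → 6184 L/s, C = (5640·0 + 544.0·19.00)/6184 = 1.671 mg/L.
Below outfall 2: Q → 7088 L/s, C = (6184·1.671 + 904.0·160.0)/7088 = 21.86 mg/L.
Below outfall 3: Q → 7675 L/s, C = (7088·21.86 + 587.0·37.00)/7675 = 23.02 mg/L.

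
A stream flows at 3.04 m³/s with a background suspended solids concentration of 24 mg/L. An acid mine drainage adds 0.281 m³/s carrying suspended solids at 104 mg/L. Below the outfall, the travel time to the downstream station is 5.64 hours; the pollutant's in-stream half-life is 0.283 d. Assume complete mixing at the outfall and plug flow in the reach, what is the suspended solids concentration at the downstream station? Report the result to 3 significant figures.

Mass balance: C = (3.040·24.00 + 0.2810·104.0) / 3.321 = 102.2/3.321 = 30.77 mg/L.
Half-life 0.283 d → k = ln 2 / 0.283 = 2.449 d⁻¹.
First-order decay: C = 30.77·exp(−k·t) = 30.77·0.5624 = 17.30 mg/L.

17.3 mg/L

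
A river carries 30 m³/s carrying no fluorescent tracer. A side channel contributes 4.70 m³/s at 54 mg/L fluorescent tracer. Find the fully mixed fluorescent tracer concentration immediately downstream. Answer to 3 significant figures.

7.31 mg/L

Conservation of mass: C = (30.00·0 + 4.700·54.00) / 34.70 = 253.8/34.70 = 7.314 mg/L.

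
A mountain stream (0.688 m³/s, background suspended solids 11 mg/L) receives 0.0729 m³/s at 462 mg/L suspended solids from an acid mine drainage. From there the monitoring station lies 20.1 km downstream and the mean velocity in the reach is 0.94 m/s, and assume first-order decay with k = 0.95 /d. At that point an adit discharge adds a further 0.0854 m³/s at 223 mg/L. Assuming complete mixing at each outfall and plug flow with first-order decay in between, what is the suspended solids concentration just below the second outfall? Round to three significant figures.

61.0 mg/L

After mixing, C = (0.6880·11.00 + 0.07290·462.0) / 0.7609 = 41.25/0.7609 = 54.21 mg/L; combined flow 0.7609 m³/s.
Travel time t = 20.1·1000 / 0.94 = 21380 s = 5.940 h.
Decay over the reach: 54.21·exp(−kt) = 54.21·0.7905 = 42.85 mg/L.
At the second outfall, C = (0.7609·42.85 + 0.08540·223.0) / (0.7609 + 0.08540) = 61.03 mg/L.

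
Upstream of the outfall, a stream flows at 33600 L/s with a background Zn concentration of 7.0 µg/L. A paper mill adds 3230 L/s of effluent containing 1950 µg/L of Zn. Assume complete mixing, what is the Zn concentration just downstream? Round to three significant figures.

Conservation of mass: C = (33600·7.000 + 3230·1950) / 36830 = 6534000/36830 = 177.4 µg/L.

177 µg/L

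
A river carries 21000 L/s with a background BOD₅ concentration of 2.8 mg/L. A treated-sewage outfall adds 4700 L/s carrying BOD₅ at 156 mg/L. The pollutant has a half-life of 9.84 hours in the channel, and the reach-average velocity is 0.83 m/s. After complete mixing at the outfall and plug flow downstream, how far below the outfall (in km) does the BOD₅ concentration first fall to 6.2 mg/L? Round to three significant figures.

68.0 km

Mixed concentration C = ΣQC/ΣQ = (21000·2.800 + 4700·156.0) / 25700 = 792000/25700 = 30.82 mg/L.
Half-life 9.84 h → k = ln 2 / 9.84 = 0.07044 h⁻¹ = 1.691 d⁻¹.
Set 30.82·exp(−k·t) = 6.2 → t = ln(30.82/6.2)/k = 81950 s = 22.76 h.
Distance = v·t = 0.83·81950 = 68020 m = 68.02 km.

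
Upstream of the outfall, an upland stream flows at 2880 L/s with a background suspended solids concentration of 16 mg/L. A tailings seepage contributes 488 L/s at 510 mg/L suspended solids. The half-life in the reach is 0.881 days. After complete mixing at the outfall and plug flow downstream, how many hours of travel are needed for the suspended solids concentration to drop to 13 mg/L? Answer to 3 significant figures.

58.2 h

After mixing, C = (2880·16.00 + 488.0·510.0) / 3368 = 295000/3368 = 87.58 mg/L.
Half-life 0.881 d → k = ln 2 / 0.881 = 0.7868 d⁻¹.
87.58·exp(−k·t) = 13 → t = ln(87.58/13)/k = 209500 s = 58.19 h.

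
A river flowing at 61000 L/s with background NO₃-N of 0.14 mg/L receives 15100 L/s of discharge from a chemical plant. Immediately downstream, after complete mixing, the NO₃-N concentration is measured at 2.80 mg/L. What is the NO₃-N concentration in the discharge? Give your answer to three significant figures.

Mass balance: 61000·0.1400 + 15100·Cₑ = 76100·2.800
→ Cₑ = (76100·2.800 − 61000·0.1400) / 15100 = 13.55 mg/L.

13.5 mg/L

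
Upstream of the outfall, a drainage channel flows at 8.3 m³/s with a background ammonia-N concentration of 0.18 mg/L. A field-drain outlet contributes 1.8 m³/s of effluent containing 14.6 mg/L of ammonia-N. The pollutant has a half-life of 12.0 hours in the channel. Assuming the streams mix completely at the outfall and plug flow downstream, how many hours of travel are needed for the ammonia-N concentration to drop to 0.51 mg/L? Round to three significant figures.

29.2 h

Mixed concentration C = ΣQC/ΣQ = (8.300·0.1800 + 1.800·14.60) / 10.10 = 27.77/10.10 = 2.750 mg/L.
Half-life 12.0 h → k = ln 2 / 12.0 = 0.05776 h⁻¹ = 1.386 d⁻¹.
2.750·exp(−k·t) = 0.51 → t = ln(2.750/0.51)/k = 105000 s = 29.17 h.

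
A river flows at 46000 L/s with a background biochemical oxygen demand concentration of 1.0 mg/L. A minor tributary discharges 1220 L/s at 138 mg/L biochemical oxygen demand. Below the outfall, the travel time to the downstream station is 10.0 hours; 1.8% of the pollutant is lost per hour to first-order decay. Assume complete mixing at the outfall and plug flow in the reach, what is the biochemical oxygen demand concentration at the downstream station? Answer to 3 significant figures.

After mixing, C = (46000·1.000 + 1220·138.0) / 47220 = 214400/47220 = 4.540 mg/L.
1.8%/h lost → k = −ln(1 − 0.018) = 0.01816 h⁻¹.
First-order decay: C = 4.540·exp(−k·t) = 4.540·0.8339 = 3.786 mg/L.

3.79 mg/L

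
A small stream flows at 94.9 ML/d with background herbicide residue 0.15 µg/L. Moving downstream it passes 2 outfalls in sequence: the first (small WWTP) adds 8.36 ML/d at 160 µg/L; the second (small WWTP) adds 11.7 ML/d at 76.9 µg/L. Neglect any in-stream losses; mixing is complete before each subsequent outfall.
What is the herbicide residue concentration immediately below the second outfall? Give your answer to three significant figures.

19.6 µg/L

After outfall 1: Q = 94.90 + 8.360 = 103.3 ML/d; C = (94.90·0.1500 + 8.360·160.0)/103.3 = 13.09 µg/L.
After outfall 2: Q = 103.3 + 11.70 = 115.0 ML/d; C = (103.3·13.09 + 11.70·76.90)/115.0 = 19.59 µg/L.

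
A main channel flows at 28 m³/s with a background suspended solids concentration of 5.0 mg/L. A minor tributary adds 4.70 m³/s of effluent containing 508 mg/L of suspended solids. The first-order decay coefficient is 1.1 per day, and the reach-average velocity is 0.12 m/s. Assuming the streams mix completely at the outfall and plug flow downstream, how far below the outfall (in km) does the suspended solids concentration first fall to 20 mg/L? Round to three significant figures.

12.7 km

Mass balance: C = (28.00·5.000 + 4.700·508.0) / 32.70 = 2528/32.70 = 77.30 mg/L.
Set 77.30·exp(−k·t) = 20 → t = ln(77.30/20)/k = 106200 s = 29.50 h.
Distance = v·t = 0.12·106200 = 12740 m = 12.74 km.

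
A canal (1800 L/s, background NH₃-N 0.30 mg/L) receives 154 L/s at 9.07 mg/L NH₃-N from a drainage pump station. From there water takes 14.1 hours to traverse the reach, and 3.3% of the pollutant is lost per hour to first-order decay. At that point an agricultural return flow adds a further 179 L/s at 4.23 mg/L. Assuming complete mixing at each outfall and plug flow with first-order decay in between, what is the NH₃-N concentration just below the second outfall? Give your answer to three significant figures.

0.921 mg/L

Mass balance: C = (1800·0.3000 + 154.0·9.070) / 1954 = 1937/1954 = 0.9912 mg/L; combined flow 1954 L/s.
3.3%/h lost → k = −ln(1 − 0.033) = 0.03356 h⁻¹.
Applying C = C₀e^(−kt): 0.9912 × 0.6230 = 0.6175 mg/L.
At the second outfall, C = (1954·0.6175 + 179.0·4.230) / (1954 + 179.0) = 0.9207 mg/L.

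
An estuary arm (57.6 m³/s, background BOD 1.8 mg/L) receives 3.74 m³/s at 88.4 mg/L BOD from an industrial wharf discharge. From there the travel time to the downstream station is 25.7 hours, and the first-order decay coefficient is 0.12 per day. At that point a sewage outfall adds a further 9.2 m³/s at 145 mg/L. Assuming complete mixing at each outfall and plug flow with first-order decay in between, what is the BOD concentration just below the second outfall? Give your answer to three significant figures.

24.3 mg/L

Conservation of mass: C = (57.60·1.800 + 3.740·88.40) / 61.34 = 434.3/61.34 = 7.080 mg/L; combined flow 61.34 m³/s.
Applying C = C₀e^(−kt): 7.080 × 0.8794 = 6.226 mg/L.
At the second outfall, C = (61.34·6.226 + 9.200·145.0) / (61.34 + 9.200) = 24.33 mg/L.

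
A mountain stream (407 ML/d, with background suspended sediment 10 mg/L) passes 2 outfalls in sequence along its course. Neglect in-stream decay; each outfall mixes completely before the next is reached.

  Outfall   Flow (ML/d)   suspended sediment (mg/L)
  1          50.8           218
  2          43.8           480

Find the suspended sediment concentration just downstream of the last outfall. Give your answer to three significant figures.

Below outfall 1: Q → 457.8 ML/d, C = (407.0·10.00 + 50.80·218.0)/457.8 = 33.08 mg/L.
Below outfall 2: Q → 501.6 ML/d, C = (457.8·33.08 + 43.80·480.0)/501.6 = 72.11 mg/L.

72.1 mg/L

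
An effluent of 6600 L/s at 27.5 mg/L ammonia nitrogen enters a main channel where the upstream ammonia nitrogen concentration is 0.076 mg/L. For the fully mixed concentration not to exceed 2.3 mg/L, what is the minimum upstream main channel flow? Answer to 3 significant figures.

Set C_mix = 2.3: (Q·0.07600 + 6600·27.50) / (Q + 6600) = 2.3
→ Q = 6600·(27.50 − 2.3)/(2.3 − 0.07600) = 74780 L/s.

74800 L/s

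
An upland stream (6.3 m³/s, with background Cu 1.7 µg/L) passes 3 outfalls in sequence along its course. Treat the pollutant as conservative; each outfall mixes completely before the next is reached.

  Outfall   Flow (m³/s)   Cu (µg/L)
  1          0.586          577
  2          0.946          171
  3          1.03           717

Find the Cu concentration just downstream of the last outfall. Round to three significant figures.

Outfall 1: combined Q = 6.886 m³/s; C = (6.300·1.700 + 0.5860·577.0)/6.886 = 50.66 µg/L.
Outfall 2: combined Q = 7.832 m³/s; C = (6.886·50.66 + 0.9460·171.0)/7.832 = 65.19 µg/L.
Outfall 3: combined Q = 8.862 m³/s; C = (7.832·65.19 + 1.030·717.0)/8.862 = 141.0 µg/L.

141 µg/L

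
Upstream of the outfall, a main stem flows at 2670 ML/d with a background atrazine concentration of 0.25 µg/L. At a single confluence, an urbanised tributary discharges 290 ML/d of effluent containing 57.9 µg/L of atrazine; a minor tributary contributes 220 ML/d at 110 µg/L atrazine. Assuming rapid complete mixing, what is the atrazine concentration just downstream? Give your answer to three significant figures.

Mixed concentration C = ΣQC/ΣQ = (2670·0.2500 + 290.0·57.90 + 220.0·110.0) / 3180 = 41660/3180 = 13.10 µg/L.

13.1 µg/L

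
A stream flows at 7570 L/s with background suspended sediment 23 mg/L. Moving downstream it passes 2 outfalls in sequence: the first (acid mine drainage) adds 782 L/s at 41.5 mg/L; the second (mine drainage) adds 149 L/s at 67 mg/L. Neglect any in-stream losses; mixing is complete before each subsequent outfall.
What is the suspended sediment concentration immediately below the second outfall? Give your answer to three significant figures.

25.5 mg/L

Outfall 1: combined Q = 8352 L/s; C = (7570·23.00 + 782.0·41.50)/8352 = 24.73 mg/L.
Outfall 2: combined Q = 8501 L/s; C = (8352·24.73 + 149.0·67.00)/8501 = 25.47 mg/L.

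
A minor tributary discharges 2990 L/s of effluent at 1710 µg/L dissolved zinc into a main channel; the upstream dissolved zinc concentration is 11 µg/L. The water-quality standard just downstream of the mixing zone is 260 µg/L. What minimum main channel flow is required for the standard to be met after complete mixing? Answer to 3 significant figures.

17400 L/s

Set C_mix = 260: (Q·11.00 + 2990·1710) / (Q + 2990) = 260
→ Q = 2990·(1710 − 260)/(260 − 11.00) = 17410 L/s.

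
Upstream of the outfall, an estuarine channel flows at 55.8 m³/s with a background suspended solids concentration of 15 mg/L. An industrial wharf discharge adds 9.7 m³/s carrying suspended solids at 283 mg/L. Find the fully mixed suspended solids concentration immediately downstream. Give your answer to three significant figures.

Flow-weighted average: C = (55.80·15.00 + 9.700·283.0) / 65.50 = 3582/65.50 = 54.69 mg/L.

54.7 mg/L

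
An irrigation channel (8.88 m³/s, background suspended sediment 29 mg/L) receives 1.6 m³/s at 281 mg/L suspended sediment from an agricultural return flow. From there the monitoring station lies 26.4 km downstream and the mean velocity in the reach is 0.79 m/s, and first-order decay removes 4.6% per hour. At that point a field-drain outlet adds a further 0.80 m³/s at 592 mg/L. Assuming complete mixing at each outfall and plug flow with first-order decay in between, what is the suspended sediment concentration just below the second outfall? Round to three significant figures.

After mixing, C = (8.880·29.00 + 1.600·281.0) / 10.48 = 707.1/10.48 = 67.47 mg/L; combined flow 10.48 m³/s.
Travel time t = 26.4·1000 / 0.79 = 33420 s = 9.283 h.
4.6%/h lost → k = −ln(1 − 0.046) = 0.04709 h⁻¹.
After decay, C = 67.47 × e^(−kt) = 67.47 × 0.6459 = 43.58 mg/L.
Second outfall: C = (10.48·43.58 + 0.8000·592.0)/11.28 = 82.47 mg/L.

82.5 mg/L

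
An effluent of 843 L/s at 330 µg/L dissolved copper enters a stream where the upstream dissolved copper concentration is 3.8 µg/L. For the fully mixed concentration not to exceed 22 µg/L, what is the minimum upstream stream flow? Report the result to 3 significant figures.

14300 L/s

Set C_mix = 22: (Q·3.800 + 843.0·330.0) / (Q + 843.0) = 22
→ Q = 843.0·(330.0 − 22)/(22 − 3.800) = 14270 L/s.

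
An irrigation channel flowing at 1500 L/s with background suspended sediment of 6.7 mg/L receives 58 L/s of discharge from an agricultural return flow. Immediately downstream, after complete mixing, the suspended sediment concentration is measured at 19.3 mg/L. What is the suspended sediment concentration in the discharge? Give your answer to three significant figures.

Mass balance: 1500·6.700 + 58.00·Cₑ = 1558·19.30
→ Cₑ = (1558·19.30 − 1500·6.700) / 58.00 = 345.2 mg/L.

345 mg/L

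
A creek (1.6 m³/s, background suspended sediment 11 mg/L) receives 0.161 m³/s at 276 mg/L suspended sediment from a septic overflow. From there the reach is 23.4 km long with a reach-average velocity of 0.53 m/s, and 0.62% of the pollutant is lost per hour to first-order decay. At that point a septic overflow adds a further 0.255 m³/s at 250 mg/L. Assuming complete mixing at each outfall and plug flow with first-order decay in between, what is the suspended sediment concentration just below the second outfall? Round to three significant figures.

60.1 mg/L

Mixed concentration C = ΣQC/ΣQ = (1.600·11.00 + 0.1610·276.0) / 1.761 = 62.04/1.761 = 35.23 mg/L; combined flow 1.761 m³/s.
Travel time t = 23.4·1000 / 0.53 = 44150 s = 12.26 h.
0.62%/h lost → k = −ln(1 − 0.0062) = 0.006219 h⁻¹.
After decay, C = 35.23 × e^(−kt) = 35.23 × 0.9266 = 32.64 mg/L.
At the second outfall, C = (1.761·32.64 + 0.2550·250.0) / (1.761 + 0.2550) = 60.13 mg/L.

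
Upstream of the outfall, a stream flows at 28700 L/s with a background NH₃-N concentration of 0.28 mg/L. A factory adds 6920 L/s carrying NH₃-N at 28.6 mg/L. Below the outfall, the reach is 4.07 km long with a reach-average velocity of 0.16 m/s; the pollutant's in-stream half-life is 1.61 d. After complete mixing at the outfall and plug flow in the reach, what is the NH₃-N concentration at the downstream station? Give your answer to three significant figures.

Conservation of mass: C = (28700·0.2800 + 6920·28.60) / 35620 = 205900/35620 = 5.782 mg/L.
Travel time t = 4.07·1000 / 0.16 = 25440 s = 7.066 h.
Half-life 1.61 d → k = ln 2 / 1.61 = 0.4305 d⁻¹.
Applying C = C₀e^(−kt): 5.782 × 0.8810 = 5.093 mg/L.

5.09 mg/L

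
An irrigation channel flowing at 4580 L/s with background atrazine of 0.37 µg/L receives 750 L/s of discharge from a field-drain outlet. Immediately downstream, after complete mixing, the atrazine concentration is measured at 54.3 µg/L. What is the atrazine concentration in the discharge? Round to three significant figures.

Mass balance: 4580·0.3700 + 750.0·Cₑ = 5330·54.30
→ Cₑ = (5330·54.30 − 4580·0.3700) / 750.0 = 383.6 µg/L.

384 µg/L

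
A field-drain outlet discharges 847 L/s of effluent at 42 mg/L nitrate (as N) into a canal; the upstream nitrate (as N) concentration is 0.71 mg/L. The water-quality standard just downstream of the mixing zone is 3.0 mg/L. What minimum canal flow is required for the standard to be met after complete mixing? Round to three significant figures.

14400 L/s

Set C_mix = 3.0: (Q·0.7100 + 847.0·42.00) / (Q + 847.0) = 3.0
→ Q = 847.0·(42.00 − 3.0)/(3.0 − 0.7100) = 14420 L/s.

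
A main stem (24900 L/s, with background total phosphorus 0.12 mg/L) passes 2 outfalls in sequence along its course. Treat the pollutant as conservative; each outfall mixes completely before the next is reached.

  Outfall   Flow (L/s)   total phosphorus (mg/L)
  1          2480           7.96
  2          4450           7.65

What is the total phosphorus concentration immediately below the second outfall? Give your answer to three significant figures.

1.78 mg/L

Outfall 1: combined Q = 27380 L/s; C = (24900·0.1200 + 2480·7.960)/27380 = 0.8301 mg/L.
Outfall 2: combined Q = 31830 L/s; C = (27380·0.8301 + 4450·7.650)/31830 = 1.784 mg/L.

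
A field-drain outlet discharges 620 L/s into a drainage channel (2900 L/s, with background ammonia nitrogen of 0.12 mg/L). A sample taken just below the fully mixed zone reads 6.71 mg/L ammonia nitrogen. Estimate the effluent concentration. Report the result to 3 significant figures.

Mass balance: 2900·0.1200 + 620.0·Cₑ = 3520·6.710
→ Cₑ = (3520·6.710 − 2900·0.1200) / 620.0 = 37.53 mg/L.

37.5 mg/L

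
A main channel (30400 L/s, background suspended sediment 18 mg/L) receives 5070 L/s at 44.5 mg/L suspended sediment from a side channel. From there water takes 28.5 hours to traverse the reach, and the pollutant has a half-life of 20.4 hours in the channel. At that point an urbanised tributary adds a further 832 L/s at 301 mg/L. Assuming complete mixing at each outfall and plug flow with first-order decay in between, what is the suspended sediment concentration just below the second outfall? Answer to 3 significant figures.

Conservation of mass: C = (30400·18.00 + 5070·44.50) / 35470 = 772800/35470 = 21.79 mg/L; combined flow 35470 L/s.
Half-life 20.4 h → k = ln 2 / 20.4 = 0.03398 h⁻¹ = 0.8155 d⁻¹.
Decay over the reach: 21.79·exp(−kt) = 21.79·0.3797 = 8.273 mg/L.
At the second outfall, C = (35470·8.273 + 832.0·301.0) / (35470 + 832.0) = 14.98 mg/L.

15.0 mg/L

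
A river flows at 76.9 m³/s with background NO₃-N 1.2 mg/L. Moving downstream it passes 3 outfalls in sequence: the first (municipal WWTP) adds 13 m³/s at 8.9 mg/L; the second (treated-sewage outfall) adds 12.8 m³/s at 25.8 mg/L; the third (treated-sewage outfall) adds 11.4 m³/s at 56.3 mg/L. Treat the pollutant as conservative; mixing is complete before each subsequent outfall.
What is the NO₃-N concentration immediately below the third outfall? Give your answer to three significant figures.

Outfall 1: combined Q = 89.90 m³/s; C = (76.90·1.200 + 13.00·8.900)/89.90 = 2.313 mg/L.
Outfall 2: combined Q = 102.7 m³/s; C = (89.90·2.313 + 12.80·25.80)/102.7 = 5.241 mg/L.
Outfall 3: combined Q = 114.1 m³/s; C = (102.7·5.241 + 11.40·56.30)/114.1 = 10.34 mg/L.

10.3 mg/L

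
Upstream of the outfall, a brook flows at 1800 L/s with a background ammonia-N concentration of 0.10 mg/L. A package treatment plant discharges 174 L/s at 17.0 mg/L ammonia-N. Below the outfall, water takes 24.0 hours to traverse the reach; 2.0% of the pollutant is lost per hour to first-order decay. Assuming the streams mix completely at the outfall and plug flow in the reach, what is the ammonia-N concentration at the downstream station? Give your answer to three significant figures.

Mass balance: C = (1800·0.1000 + 174.0·17.00) / 1974 = 3138/1974 = 1.590 mg/L.
2.0%/h lost → k = −ln(1 − 0.02) = 0.02020 h⁻¹.
After decay, C = 1.590 × e^(−kt) = 1.590 × 0.6158 = 0.9789 mg/L.

0.979 mg/L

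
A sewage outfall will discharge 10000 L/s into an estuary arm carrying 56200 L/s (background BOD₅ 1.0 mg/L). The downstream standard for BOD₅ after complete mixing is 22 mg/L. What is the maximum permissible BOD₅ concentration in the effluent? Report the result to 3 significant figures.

At the limit, (Qr·Cr + Qe·Cₑ)/(Qr + Qe) = 22:
Cₑ = (66200·22 − 56200·1.000) / 10000 = 140.0 mg/L.

140 mg/L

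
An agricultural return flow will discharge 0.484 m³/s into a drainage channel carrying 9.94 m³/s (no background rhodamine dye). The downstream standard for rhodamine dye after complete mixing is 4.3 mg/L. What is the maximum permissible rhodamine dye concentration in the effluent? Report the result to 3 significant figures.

92.6 mg/L

At the limit, (Qr·Cr + Qe·Cₑ)/(Qr + Qe) = 4.3:
Cₑ = (10.42·4.3 − 9.940·0) / 0.4840 = 92.61 mg/L.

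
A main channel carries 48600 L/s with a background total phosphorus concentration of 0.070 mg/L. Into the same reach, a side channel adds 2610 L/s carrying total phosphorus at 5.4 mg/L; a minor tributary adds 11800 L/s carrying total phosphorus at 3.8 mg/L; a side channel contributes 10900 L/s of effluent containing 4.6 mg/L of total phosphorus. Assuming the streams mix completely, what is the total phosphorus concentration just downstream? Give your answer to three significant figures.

1.52 mg/L

Mixed concentration C = ΣQC/ΣQ = (48600·0.07000 + 2610·5.400 + 11800·3.800 + 10900·4.600) / 73910 = 112500/73910 = 1.522 mg/L.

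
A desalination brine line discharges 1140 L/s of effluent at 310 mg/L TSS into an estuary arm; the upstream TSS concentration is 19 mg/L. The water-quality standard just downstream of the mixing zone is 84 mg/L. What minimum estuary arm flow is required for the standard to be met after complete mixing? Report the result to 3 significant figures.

Set C_mix = 84: (Q·19.00 + 1140·310.0) / (Q + 1140) = 84
→ Q = 1140·(310.0 − 84)/(84 − 19.00) = 3964 L/s.

3960 L/s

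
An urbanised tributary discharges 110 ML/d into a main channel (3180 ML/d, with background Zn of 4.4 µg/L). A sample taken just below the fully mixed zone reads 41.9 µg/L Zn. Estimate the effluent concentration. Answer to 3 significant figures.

Mass balance: 3180·4.400 + 110.0·Cₑ = 3290·41.90
→ Cₑ = (3290·41.90 − 3180·4.400) / 110.0 = 1126 µg/L.

1130 µg/L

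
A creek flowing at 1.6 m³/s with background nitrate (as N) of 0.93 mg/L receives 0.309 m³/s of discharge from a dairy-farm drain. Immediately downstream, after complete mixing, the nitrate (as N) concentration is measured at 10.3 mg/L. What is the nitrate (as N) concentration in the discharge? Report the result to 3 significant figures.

Mass balance: 1.600·0.9300 + 0.3090·Cₑ = 1.909·10.30
→ Cₑ = (1.909·10.30 − 1.600·0.9300) / 0.3090 = 58.82 mg/L.

58.8 mg/L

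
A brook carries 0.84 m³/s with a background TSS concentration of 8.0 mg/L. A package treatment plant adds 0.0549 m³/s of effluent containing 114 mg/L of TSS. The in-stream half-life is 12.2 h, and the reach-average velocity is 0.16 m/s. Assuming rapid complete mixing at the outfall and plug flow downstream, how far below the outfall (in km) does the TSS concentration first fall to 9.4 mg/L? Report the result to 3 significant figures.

Mass balance: C = (0.8400·8.000 + 0.05490·114.0) / 0.8949 = 12.98/0.8949 = 14.50 mg/L.
Half-life 12.2 h → k = ln 2 / 12.2 = 0.05682 h⁻¹ = 1.364 d⁻¹.
Set 14.50·exp(−k·t) = 9.4 → t = ln(14.50/9.4)/k = 27480 s = 7.632 h.
Distance = v·t = 0.16·27480 = 4396 m = 4.396 km.

4.40 km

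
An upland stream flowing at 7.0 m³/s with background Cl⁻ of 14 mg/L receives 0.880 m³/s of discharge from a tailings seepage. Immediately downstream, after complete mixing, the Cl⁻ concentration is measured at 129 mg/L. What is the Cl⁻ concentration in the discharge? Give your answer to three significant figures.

1040 mg/L

Mass balance: 7.000·14.00 + 0.8800·Cₑ = 7.880·129.0
→ Cₑ = (7.880·129.0 − 7.000·14.00) / 0.8800 = 1044 mg/L.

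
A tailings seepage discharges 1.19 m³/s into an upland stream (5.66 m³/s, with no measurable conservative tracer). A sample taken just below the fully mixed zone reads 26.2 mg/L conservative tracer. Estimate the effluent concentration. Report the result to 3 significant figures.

Mass balance: 5.660·0 + 1.190·Cₑ = 6.850·26.20
→ Cₑ = (6.850·26.20 − 5.660·0) / 1.190 = 150.8 mg/L.

151 mg/L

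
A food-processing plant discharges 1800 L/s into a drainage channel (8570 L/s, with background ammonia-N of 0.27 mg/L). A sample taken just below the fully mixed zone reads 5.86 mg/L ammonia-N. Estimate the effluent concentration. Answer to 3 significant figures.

32.5 mg/L

Mass balance: 8570·0.2700 + 1800·Cₑ = 10370·5.860
→ Cₑ = (10370·5.860 − 8570·0.2700) / 1800 = 32.47 mg/L.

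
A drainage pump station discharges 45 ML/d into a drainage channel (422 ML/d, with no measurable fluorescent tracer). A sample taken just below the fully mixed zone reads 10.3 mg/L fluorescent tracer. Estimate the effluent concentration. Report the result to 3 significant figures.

Mass balance: 422.0·0 + 45.00·Cₑ = 467.0·10.30
→ Cₑ = (467.0·10.30 − 422.0·0) / 45.00 = 106.9 mg/L.

107 mg/L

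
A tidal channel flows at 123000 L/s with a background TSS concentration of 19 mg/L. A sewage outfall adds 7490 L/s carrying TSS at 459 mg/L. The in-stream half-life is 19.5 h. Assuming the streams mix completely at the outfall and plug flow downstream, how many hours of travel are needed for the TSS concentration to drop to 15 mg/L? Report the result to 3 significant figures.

Flow-weighted average: C = (123000·19.00 + 7490·459.0) / 130500 = 5775000/130500 = 44.26 mg/L.
Half-life 19.5 h → k = ln 2 / 19.5 = 0.03555 h⁻¹ = 0.8531 d⁻¹.
44.26·exp(−k·t) = 15 → t = ln(44.26/15)/k = 109600 s = 30.44 h.

30.4 h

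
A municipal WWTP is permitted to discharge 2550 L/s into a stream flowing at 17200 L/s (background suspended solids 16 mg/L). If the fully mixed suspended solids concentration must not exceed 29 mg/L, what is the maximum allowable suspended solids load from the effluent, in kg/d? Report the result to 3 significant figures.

Mass balance at the limit: 17200·16.00 + 2550·Cₑ = 19750·29 → Cₑ = 116.7 mg/L.
2550 L/s = 2.550 m³/s. Load = 2.550 m³/s × 116.7 g/m³ × 86 400 s/d = 25710 kg/d.

25700 kg/d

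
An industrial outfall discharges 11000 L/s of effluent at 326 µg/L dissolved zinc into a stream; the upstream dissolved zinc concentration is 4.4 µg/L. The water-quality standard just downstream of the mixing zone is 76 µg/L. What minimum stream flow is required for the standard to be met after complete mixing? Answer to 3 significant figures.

38400 L/s

Set C_mix = 76: (Q·4.400 + 11000·326.0) / (Q + 11000) = 76
→ Q = 11000·(326.0 − 76)/(76 − 4.400) = 38410 L/s.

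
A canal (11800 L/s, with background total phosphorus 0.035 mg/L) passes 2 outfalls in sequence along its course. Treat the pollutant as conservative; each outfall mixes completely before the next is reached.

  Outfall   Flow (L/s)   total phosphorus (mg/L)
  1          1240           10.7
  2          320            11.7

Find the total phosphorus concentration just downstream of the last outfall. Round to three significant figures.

Outfall 1: combined Q = 13040 L/s; C = (11800·0.03500 + 1240·10.70)/13040 = 1.049 mg/L.
Outfall 2: combined Q = 13360 L/s; C = (13040·1.049 + 320.0·11.70)/13360 = 1.304 mg/L.

1.30 mg/L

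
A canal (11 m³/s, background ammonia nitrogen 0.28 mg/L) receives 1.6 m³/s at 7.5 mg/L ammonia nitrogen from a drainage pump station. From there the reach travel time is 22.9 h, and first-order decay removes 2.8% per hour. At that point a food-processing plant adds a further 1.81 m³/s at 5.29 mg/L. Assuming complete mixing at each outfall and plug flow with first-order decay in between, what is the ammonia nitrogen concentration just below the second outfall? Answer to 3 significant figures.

Conservation of mass: C = (11.00·0.2800 + 1.600·7.500) / 12.60 = 15.08/12.60 = 1.197 mg/L; combined flow 12.60 m³/s.
2.8%/h lost → k = −ln(1 − 0.028) = 0.02840 h⁻¹.
Applying C = C₀e^(−kt): 1.197 × 0.5219 = 0.6246 mg/L.
At the second outfall, C = (12.60·0.6246 + 1.810·5.290) / (12.60 + 1.810) = 1.211 mg/L.

1.21 mg/L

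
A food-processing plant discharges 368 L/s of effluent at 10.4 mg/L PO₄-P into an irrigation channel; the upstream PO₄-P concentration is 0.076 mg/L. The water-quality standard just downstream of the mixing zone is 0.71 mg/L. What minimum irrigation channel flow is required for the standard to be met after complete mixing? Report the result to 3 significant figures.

5620 L/s

Set C_mix = 0.71: (Q·0.07600 + 368.0·10.40) / (Q + 368.0) = 0.71
→ Q = 368.0·(10.40 − 0.71)/(0.71 − 0.07600) = 5624 L/s.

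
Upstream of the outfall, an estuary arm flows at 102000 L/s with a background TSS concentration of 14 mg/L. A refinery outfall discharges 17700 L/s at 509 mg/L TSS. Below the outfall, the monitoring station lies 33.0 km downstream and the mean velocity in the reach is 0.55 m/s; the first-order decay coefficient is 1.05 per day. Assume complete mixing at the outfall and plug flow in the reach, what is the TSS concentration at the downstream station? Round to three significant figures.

After mixing, C = (102000·14.00 + 17700·509.0) / 119700 = 10440000/119700 = 87.20 mg/L.
Travel time t = 33.0·1000 / 0.55 = 60000 s = 16.67 h.
First-order decay: C = 87.20·exp(−k·t) = 87.20·0.4823 = 42.06 mg/L.

42.1 mg/L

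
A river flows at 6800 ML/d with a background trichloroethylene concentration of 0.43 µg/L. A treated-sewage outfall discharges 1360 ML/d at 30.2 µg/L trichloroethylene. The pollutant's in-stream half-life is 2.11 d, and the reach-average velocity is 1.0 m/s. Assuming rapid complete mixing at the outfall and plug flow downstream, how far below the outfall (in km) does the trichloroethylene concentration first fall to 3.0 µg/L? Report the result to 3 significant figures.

Conservation of mass: C = (6800·0.4300 + 1360·30.20) / 8160 = 44000/8160 = 5.392 µg/L.
Half-life 2.11 d → k = ln 2 / 2.11 = 0.3285 d⁻¹.
Set 5.392·exp(−k·t) = 3.0 → t = ln(5.392/3.0)/k = 154200 s = 42.83 h.
Distance = v·t = 1.0·154200 = 154200 m = 154.2 km.

154 km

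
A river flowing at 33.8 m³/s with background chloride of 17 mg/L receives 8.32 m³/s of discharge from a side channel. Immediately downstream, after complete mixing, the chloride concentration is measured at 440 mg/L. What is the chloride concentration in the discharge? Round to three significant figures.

2160 mg/L

Mass balance: 33.80·17.00 + 8.320·Cₑ = 42.12·440.0
→ Cₑ = (42.12·440.0 − 33.80·17.00) / 8.320 = 2158 mg/L.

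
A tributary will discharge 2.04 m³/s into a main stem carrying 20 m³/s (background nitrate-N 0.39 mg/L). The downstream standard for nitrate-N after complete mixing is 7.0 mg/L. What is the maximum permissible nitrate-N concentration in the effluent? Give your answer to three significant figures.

At the limit, (Qr·Cr + Qe·Cₑ)/(Qr + Qe) = 7.0:
Cₑ = (22.04·7.0 − 20.00·0.3900) / 2.040 = 71.80 mg/L.

71.8 mg/L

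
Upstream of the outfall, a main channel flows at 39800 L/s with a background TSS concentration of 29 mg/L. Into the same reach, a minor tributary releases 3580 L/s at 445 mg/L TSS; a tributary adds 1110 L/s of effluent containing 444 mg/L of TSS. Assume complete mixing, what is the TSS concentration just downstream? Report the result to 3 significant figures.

Flow-weighted average: C = (39800·29.00 + 3580·445.0 + 1110·444.0) / 44490 = 3240000/44490 = 72.83 mg/L.

72.8 mg/L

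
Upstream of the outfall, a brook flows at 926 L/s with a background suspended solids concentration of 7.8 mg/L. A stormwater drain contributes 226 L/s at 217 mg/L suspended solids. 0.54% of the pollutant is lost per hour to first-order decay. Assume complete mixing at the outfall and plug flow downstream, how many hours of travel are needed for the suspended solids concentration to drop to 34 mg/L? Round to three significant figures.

Mass balance: C = (926.0·7.800 + 226.0·217.0) / 1152 = 56260/1152 = 48.84 mg/L.
0.54%/h lost → k = −ln(1 − 0.0054) = 0.005415 h⁻¹.
48.84·exp(−k·t) = 34 → t = ln(48.84/34)/k = 240800 s = 66.89 h.

66.9 h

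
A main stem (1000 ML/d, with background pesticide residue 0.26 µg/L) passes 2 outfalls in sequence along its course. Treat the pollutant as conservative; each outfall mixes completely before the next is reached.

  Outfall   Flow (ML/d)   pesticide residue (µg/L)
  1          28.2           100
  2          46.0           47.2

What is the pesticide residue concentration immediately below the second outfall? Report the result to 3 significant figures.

4.89 µg/L

After outfall 1: Q = 1000 + 28.20 = 1028 ML/d; C = (1000·0.2600 + 28.20·100.0)/1028 = 2.996 µg/L.
After outfall 2: Q = 1028 + 46.00 = 1074 ML/d; C = (1028·2.996 + 46.00·47.20)/1074 = 4.888 µg/L.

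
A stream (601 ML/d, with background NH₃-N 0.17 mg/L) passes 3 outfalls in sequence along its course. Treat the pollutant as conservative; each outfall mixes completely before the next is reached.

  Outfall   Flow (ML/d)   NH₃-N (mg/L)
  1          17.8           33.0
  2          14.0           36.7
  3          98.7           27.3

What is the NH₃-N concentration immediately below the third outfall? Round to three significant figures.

5.33 mg/L

Outfall 1: combined Q = 618.8 ML/d; C = (601.0·0.1700 + 17.80·33.00)/618.8 = 1.114 mg/L.
Outfall 2: combined Q = 632.8 ML/d; C = (618.8·1.114 + 14.00·36.70)/632.8 = 1.902 mg/L.
Outfall 3: combined Q = 731.5 ML/d; C = (632.8·1.902 + 98.70·27.30)/731.5 = 5.329 mg/L.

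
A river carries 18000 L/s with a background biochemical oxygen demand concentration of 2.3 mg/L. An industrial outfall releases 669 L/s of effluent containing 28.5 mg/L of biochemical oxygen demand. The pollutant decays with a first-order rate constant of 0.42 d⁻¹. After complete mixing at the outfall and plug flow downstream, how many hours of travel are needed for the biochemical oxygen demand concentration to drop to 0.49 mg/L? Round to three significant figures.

108 h

Conservation of mass: C = (18000·2.300 + 669.0·28.50) / 18670 = 60470/18670 = 3.239 mg/L.
3.239·exp(−k·t) = 0.49 → t = ln(3.239/0.49)/k = 388500 s = 107.9 h.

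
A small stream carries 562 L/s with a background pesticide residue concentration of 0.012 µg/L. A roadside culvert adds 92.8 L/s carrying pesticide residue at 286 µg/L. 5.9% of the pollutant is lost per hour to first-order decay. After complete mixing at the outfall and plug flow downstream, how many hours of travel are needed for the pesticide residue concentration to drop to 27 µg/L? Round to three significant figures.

Mixed concentration C = ΣQC/ΣQ = (562.0·0.01200 + 92.80·286.0) / 654.8 = 26550/654.8 = 40.54 µg/L.
5.9%/h lost → k = −ln(1 − 0.059) = 0.06081 h⁻¹.
40.54·exp(−k·t) = 27 → t = ln(40.54/27)/k = 24070 s = 6.685 h.

6.68 h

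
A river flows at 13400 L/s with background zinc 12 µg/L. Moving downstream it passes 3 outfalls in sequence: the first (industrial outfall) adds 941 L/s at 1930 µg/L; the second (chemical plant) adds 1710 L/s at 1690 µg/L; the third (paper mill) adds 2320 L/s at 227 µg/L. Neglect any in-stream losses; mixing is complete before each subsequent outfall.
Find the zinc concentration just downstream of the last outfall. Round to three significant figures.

294 µg/L

After outfall 1: Q = 13400 + 941.0 = 14340 L/s; C = (13400·12.00 + 941.0·1930)/14340 = 137.9 µg/L.
After outfall 2: Q = 14340 + 1710 = 16050 L/s; C = (14340·137.9 + 1710·1690)/16050 = 303.2 µg/L.
After outfall 3: Q = 16050 + 2320 = 18370 L/s; C = (16050·303.2 + 2320·227.0)/18370 = 293.6 µg/L.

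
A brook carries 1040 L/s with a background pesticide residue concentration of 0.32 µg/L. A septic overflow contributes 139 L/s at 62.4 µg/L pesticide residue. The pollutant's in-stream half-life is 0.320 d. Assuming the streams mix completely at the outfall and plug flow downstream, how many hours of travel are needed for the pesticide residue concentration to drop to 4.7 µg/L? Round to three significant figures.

Conservation of mass: C = (1040·0.3200 + 139.0·62.40) / 1179 = 9006/1179 = 7.639 µg/L.
Half-life 0.320 d → k = ln 2 / 0.320 = 2.166 d⁻¹.
7.639·exp(−k·t) = 4.7 → t = ln(7.639/4.7)/k = 19370 s = 5.382 h.

5.38 h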